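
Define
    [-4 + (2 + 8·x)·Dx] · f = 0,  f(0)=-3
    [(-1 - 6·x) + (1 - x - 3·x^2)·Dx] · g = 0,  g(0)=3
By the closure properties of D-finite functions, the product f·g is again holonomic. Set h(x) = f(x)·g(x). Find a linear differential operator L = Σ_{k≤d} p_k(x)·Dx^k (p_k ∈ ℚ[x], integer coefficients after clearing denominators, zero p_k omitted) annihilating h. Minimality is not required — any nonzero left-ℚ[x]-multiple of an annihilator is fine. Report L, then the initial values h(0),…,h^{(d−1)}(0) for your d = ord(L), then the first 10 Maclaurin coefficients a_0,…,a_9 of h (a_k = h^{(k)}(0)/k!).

L = (3 + 8·x + 18·x^2) + (-1 - 3·x + 7·x^2 + 12·x^3)·Dx  (order 1).
h: a_k = -9, -27, -36, -153, -171, -882, -639, -5661, 144, -42579, …
ICs: h(0) = -9.

f: a_k = -3, -6, 6, -12, 30, -84, 252, -792, 2574, -8580, …
g: a_k = 3, 3, 12, 21, 57, 120, 291, 651, 1524, 3477, …
h₀=f·g: eliminate ⇒ L₀, order ≤ 1·1.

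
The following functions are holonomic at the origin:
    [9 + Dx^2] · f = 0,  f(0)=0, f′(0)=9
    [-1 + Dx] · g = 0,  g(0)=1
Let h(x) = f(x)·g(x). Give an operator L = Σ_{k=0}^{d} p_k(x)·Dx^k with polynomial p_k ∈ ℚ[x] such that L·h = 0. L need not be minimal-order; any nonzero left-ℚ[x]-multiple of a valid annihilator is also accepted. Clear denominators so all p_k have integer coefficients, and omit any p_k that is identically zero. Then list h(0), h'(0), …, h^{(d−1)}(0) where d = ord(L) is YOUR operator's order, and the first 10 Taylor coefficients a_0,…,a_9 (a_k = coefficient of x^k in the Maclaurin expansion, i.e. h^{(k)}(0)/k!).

f: a_k = 0, 9, 0, -27/2, 0, 243/40, 0, -729/560, 0, 729/4480, …
g: a_k = 1, 1, 1/2, 1/6, 1/24, 1/120, 1/720, 1/5040, 1/40320, 1/362880, …
L₀ := L_f ⊗_s L_g (sym. prod.), ord ≤ 2.
L = 10 - 2·Dx + Dx^2  (order 2).
h: a_k = 0, 9, 9, -9, -12, -3/10, 39/10, 83/70, -2/5, -71/280, …
ICs: h(0) = 0, h′(0) = 9.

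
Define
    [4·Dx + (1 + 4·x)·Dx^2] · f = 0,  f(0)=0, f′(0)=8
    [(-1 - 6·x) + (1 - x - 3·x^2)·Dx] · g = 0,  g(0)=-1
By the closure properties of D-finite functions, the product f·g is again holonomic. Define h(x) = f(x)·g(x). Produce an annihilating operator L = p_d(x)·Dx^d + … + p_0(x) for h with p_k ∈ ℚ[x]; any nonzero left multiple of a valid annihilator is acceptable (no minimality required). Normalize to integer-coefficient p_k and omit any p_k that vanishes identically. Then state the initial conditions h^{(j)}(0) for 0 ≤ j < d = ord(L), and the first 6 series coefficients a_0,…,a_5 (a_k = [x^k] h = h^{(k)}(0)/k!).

L = (10 + 48·x) + (-2 + 24·x + 60·x^2)·Dx + (-1 - 3·x + 7·x^2 + 12·x^3)·Dx^2  (order 2).
h: a_k = 0, -8, 8, -176/3, 280/3, -7384/15, …
ICs: h(0) = 0, h′(0) = -8.

f: a_k = 0, 8, -16, 128/3, -128, 2048/5, …
g: a_k = -1, -1, -4, -7, -19, -40, …
L₀ := L_f ⊗_s L_g (sym. prod.), ord ≤ 2.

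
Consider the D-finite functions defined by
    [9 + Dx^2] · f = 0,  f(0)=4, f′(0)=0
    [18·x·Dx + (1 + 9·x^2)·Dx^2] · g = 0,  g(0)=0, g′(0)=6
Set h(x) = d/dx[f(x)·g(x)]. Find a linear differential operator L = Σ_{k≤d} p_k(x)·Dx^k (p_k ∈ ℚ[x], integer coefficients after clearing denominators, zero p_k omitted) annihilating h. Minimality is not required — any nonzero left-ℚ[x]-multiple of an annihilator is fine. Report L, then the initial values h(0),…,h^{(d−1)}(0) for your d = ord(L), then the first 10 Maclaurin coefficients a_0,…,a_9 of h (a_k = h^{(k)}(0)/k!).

f: a_k = 4, 0, -18, 0, 27/2, 0, -81/20, 0, 729/1120, 0, …
g: a_k = 0, 6, 0, -18, 0, 486/5, 0, -4374/7, 0, 4374, …
f·g: L₀ = L_f ⊗_s L_g, ord ≤ 2·2.
Derive L from L₀ (diff closure).
L = (8910 + 214326·x^2 + 3024621·x^4 + 5668704·x^6 + 6377292·x^8 + 9565938·x^10 + 43046721·x^12) + (5508·x + 207036·x^3 + 1837080·x^5 + 4723920·x^7 + 10628820·x^9 + 19131876·x^11)·Dx + (1080 + 27540·x^2 + 389286·x^4 + 971028·x^6 + 1889568·x^8 + 4251528·x^10 + 9565938·x^12)·Dx^2 + (612·x + 23004·x^3 + 204120·x^5 + 524880·x^7 + 1180980·x^9 + 2125764·x^11)·Dx^3 + (10 + 414·x^2 + 5913·x^4 + 37908·x^6 + 131220·x^8 + 354294·x^10 + 531441·x^12)·Dx^4  (order 4).
h: a_k = 24, 0, -540, 0, 3969, 0, -316143/10, 0, 151867467/560, 0, …
ICs: h(0) = 24, h′(0) = 0, h′′(0) = -1080, h′′′(0) = 0.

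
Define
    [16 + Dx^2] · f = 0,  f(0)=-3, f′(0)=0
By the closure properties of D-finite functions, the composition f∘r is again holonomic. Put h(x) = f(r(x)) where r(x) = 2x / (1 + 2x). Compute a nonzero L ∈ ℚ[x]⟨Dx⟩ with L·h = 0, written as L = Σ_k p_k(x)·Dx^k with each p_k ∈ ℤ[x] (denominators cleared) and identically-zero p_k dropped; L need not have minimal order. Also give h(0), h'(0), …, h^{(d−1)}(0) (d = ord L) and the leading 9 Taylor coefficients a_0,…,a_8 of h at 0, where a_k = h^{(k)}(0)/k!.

f: a_k = -3, 0, 24, 0, -32, 0, 256/15, 0, -512/105, …
Substitute x→r, Dx→(1/r')Dx; clear ⇒ L₀.
L = 64 + (4 + 24·x + 48·x^2 + 32·x^3)·Dx + (1 + 8·x + 24·x^2 + 32·x^3 + 16·x^4)·Dx^2  (order 2).
h: a_k = -3, 0, 96, -384, 640, 1024, -175616/15, 251904/5, -3217408/21, …
ICs: h(0) = -3, h′(0) = 0.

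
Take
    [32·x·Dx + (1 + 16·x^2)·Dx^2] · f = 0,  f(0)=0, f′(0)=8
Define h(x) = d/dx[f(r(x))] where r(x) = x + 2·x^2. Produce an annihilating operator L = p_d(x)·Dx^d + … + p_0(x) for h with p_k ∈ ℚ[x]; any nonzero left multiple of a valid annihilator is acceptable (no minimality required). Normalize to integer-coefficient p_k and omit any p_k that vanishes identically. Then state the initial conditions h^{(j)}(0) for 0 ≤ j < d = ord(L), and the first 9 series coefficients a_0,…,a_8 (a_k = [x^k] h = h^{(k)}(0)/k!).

f: a_k = 0, 8, 0, -128/3, 0, 2048/5, 0, -32768/7, 0, …
f∘r: x↦r, Dx↦Dx/r' in L_f ⇒ L₀.
Differentiate: ansatz ord ≤ ord L₀ ⇒ L.
L = (-4 + 32·x + 256·x^2 + 768·x^3 + 768·x^4) + (1 + 4·x + 16·x^2 + 128·x^3 + 320·x^4 + 256·x^5)·Dx  (order 1).
h: a_k = 8, 32, -128, -1024, -512, 22528, 81920, -262144, -2719744, …
ICs: h(0) = 8.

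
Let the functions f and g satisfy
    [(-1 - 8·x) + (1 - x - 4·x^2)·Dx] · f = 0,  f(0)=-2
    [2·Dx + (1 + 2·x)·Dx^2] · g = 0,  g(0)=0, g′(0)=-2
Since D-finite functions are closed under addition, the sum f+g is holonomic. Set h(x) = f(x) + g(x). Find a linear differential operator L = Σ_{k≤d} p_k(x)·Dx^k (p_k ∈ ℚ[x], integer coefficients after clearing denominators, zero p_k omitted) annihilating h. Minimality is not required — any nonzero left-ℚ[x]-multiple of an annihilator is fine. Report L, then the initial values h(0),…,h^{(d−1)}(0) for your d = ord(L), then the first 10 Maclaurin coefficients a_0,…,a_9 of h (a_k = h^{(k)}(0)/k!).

L = (94 + 644·x + 1664·x^2 + 1920·x^3 + 1536·x^4)·Dx + (23 + 324·x + 1448·x^2 + 3072·x^3 + 3904·x^4 + 2560·x^5)·Dx^2 + (-6 - 35·x - 53·x^2 + 98·x^3 + 528·x^4 + 864·x^5 + 512·x^6)·Dx^3  (order 3).
h: a_k = -2, -4, -8, -62/3, -54, -682/5, -1054/3, -6302/7, -2298, -53234/9, …
ICs: h(0) = -2, h′(0) = -4, h′′(0) = -16.

f: a_k = -2, -2, -10, -18, -58, -130, -362, -882, -2330, -5858, …
g: a_k = 0, -2, 2, -8/3, 4, -32/5, 32/3, -128/7, 32, -512/9, …
Sum ⇒ L₀ = lclm(L_f,L_g) in ℚ(x)⟨Dx⟩.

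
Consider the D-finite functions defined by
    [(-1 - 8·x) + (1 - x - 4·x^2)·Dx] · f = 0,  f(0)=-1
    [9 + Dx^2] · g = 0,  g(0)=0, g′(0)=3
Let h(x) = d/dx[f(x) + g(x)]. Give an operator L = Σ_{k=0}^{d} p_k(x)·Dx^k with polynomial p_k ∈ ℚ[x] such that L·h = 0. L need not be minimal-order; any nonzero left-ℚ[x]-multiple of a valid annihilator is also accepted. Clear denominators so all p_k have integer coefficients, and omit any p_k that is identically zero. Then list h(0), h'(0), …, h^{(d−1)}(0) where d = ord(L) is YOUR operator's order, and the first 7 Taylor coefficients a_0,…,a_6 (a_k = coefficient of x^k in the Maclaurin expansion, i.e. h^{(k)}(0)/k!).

L = (2358 + 13068·x + 57006·x^2 + 38520·x^3 + 83520·x^4 + 31104·x^5 + 41472·x^6) + (-189 - 1413·x + 1251·x^2 + 4203·x^3 + 5580·x^4 + 11952·x^5 + 12096·x^6 + 13824·x^7)·Dx + (262 + 1452·x + 6334·x^2 + 4280·x^3 + 9280·x^4 + 3456·x^5 + 4608·x^6)·Dx^2 + (-21 - 157·x + 139·x^2 + 467·x^3 + 620·x^4 + 1328·x^5 + 1344·x^6 + 1536·x^7)·Dx^3  (order 3).
h: a_k = 2, -10, -81/2, -116, -2519/8, -1086, -247203/80, …
ICs: h(0) = 2, h′(0) = -10, h′′(0) = -81.

f: a_k = -1, -1, -5, -9, -29, -65, -181, …
g: a_k = 0, 3, 0, -9/2, 0, 81/40, 0, …
h₀=f+g: left-lcm gives L₀, ord ≤ 3.
h₀' ⇒ L via d/dx closure of L₀.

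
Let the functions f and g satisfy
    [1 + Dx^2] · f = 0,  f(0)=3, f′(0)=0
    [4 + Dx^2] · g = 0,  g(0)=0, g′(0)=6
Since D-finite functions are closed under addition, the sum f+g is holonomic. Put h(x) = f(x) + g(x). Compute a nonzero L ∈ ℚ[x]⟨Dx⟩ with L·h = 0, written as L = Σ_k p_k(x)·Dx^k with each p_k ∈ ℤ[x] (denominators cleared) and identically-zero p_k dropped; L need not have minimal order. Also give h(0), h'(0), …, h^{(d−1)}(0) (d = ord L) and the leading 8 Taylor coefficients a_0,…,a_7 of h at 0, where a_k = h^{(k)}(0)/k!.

f: a_k = 3, 0, -3/2, 0, 1/8, 0, -1/240, 0, …
g: a_k = 0, 6, 0, -4, 0, 4/5, 0, -8/105, …
h₀=f+g: left-lcm gives L₀, ord ≤ 4.
L = 4 + 5·Dx^2 + Dx^4  (order 4).
h: a_k = 3, 6, -3/2, -4, 1/8, 4/5, -1/240, -8/105, …
ICs: h(0) = 3, h′(0) = 6, h′′(0) = -3, h′′′(0) = -24.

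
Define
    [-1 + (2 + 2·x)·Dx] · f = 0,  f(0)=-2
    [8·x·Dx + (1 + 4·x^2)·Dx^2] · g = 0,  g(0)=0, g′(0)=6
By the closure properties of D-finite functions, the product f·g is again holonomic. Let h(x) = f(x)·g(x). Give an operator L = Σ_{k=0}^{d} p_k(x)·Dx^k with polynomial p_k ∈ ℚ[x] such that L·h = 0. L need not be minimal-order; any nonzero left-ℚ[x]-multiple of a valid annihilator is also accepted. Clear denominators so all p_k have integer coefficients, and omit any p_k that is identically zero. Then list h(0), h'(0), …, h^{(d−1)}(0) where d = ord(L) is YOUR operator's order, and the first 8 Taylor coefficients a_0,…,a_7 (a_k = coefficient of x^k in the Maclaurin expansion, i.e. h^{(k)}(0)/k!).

f: a_k = -2, -1, 1/4, -1/8, 5/64, -7/128, 21/512, -33/1024, …
g: a_k = 0, 6, 0, -8, 0, 96/5, 0, -384/7, …
h₀=f·g: eliminate ⇒ L₀, order ≤ 1·2.
L = (3 - 16·x - 4·x^2) + (-4 + 28·x + 48·x^2 + 16·x^3)·Dx + (4 + 8·x + 20·x^2 + 32·x^3 + 16·x^4)·Dx^2  (order 2).
h: a_k = 0, -12, -6, 35/2, 29/4, -6389/160, -5929/320, 1022653/8960, …
ICs: h(0) = 0, h′(0) = -12.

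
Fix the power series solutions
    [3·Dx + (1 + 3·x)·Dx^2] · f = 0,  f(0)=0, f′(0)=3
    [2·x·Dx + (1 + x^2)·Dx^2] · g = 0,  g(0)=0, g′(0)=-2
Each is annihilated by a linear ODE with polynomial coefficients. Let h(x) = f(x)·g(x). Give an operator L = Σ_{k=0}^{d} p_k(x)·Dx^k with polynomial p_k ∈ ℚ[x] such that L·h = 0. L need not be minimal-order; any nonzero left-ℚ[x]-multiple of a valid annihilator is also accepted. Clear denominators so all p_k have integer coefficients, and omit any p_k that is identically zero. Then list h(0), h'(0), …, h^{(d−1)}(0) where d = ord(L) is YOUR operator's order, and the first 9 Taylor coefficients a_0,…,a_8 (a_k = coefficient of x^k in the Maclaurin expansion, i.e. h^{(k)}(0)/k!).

L = (264 + 1260·x + 1008·x^2 + 3420·x^3 + 3240·x^4 + 4212·x^5 + 324·x^7)·Dx + (178 + 660·x + 3828·x^2 + 7308·x^3 + 12960·x^4 + 10044·x^5 + 11340·x^6 + 324·x^7 + 1134·x^8)·Dx^2 + (132 + 608·x + 1728·x^2 + 4568·x^3 + 6456·x^4 + 8856·x^5 + 5184·x^6 + 5544·x^7 + 324·x^8 + 648·x^9)·Dx^3 + (13 + 102·x + 341·x^2 + 744·x^3 + 1138·x^4 + 1236·x^5 + 1386·x^6 + 648·x^7 + 657·x^8 + 54·x^9 + 81·x^10)·Dx^4  (order 4).
h: a_k = 0, 0, -6, 9, -16, 75/2, -462/5, 2313/10, -2976/5, …
ICs: h(0) = 0, h′(0) = 0, h′′(0) = -12, h′′′(0) = 54.

f: a_k = 0, 3, -9/2, 9, -81/4, 243/5, -243/2, 2187/7, -6561/8, …
g: a_k = 0, -2, 0, 2/3, 0, -2/5, 0, 2/7, 0, …
h₀=f·g: eliminate ⇒ L₀, order ≤ 2·2.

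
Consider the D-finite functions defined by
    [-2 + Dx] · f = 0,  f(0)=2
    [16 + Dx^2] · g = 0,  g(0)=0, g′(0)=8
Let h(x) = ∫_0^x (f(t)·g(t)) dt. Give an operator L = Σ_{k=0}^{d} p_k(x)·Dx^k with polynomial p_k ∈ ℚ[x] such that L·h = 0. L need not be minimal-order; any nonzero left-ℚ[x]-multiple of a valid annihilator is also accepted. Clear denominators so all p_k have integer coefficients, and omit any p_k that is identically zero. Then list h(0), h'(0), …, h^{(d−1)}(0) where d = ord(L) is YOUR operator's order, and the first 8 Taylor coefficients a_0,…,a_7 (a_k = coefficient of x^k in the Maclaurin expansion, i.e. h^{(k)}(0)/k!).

L = 20·Dx - 4·Dx^2 + Dx^3  (order 3).
h: a_k = 0, 0, 8, 32/3, -8/3, -64/5, -304/45, 704/315, …
ICs: h(0) = 0, h′(0) = 0, h′′(0) = 16.

f: a_k = 2, 4, 4, 8/3, 4/3, 8/15, 8/45, 16/315, …
g: a_k = 0, 8, 0, -64/3, 0, 256/15, 0, -2048/315, …
h₀=f·g: eliminate ⇒ L₀, order ≤ 1·2.
Integrate: L := L₀·Dx.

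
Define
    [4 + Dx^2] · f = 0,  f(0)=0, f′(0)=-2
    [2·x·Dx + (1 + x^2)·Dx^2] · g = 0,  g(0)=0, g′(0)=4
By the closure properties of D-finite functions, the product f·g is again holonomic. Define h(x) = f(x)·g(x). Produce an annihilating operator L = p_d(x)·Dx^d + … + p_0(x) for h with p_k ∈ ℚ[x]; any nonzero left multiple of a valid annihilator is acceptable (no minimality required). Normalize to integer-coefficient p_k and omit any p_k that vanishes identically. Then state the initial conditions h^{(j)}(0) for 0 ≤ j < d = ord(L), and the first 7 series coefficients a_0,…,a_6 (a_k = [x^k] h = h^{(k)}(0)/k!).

L = (160 + 464·x^2 + 464·x^4 + 256·x^6 + 64·x^8) + (96·x + 224·x^3 + 192·x^5 + 64·x^7)·Dx + (60 + 188·x^2 + 216·x^4 + 128·x^6 + 32·x^8)·Dx^2 + (24·x + 56·x^3 + 48·x^5 + 16·x^7)·Dx^3 + (5 + 18·x^2 + 25·x^4 + 16·x^6 + 4·x^8)·Dx^4  (order 4).
h: a_k = 0, 0, -8, 0, 8, 0, -40/9, …
ICs: h(0) = 0, h′(0) = 0, h′′(0) = -16, h′′′(0) = 0.

f: a_k = 0, -2, 0, 4/3, 0, -4/15, 0, …
g: a_k = 0, 4, 0, -4/3, 0, 4/5, 0, …
f·g: L₀ = L_f ⊗_s L_g, ord ≤ 2·2.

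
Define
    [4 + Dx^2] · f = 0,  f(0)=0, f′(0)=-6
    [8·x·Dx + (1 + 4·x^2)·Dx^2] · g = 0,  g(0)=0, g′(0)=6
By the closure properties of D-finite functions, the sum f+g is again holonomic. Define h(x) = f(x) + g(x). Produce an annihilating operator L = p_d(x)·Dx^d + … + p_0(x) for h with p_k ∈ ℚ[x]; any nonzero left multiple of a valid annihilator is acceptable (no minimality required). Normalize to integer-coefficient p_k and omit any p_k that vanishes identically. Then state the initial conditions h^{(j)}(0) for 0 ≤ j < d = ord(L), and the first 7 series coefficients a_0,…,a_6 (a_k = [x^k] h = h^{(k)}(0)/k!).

f: a_k = 0, -6, 0, 4, 0, -4/5, 0, …
g: a_k = 0, 6, 0, -8, 0, 96/5, 0, …
h₀=f+g: left-lcm gives L₀, ord ≤ 4.
L = (-352·x + 1792·x^3 + 512·x^5)·Dx + (-4 + 112·x^2 + 576·x^4 + 256·x^6)·Dx^2 + (-88·x + 448·x^3 + 128·x^5)·Dx^3 + (-1 + 28·x^2 + 144·x^4 + 64·x^6)·Dx^4  (order 4).
h: a_k = 0, 0, 0, -4, 0, 92/5, 0, …
ICs: h(0) = 0, h′(0) = 0, h′′(0) = 0, h′′′(0) = -24.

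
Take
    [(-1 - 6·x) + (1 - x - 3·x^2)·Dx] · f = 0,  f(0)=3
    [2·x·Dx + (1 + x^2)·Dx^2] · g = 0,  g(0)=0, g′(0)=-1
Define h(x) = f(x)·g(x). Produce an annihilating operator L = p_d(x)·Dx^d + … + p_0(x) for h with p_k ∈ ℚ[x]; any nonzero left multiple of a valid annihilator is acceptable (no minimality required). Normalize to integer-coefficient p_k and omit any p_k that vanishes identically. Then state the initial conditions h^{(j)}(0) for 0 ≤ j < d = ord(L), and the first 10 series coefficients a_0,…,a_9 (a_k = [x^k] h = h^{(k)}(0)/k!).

L = (6 + 2·x + 18·x^2) + (2 + 10·x + 4·x^2 + 18·x^3)·Dx + (-1 + x + 2·x^2 + x^3 + 3·x^4)·Dx^2  (order 2).
h: a_k = 0, -3, -3, -11, -20, -268/5, -568/5, -9589/35, -21517/35, -150887/105, …
ICs: h(0) = 0, h′(0) = -3.

f: a_k = 3, 3, 12, 21, 57, 120, 291, 651, 1524, 3477, …
g: a_k = 0, -1, 0, 1/3, 0, -1/5, 0, 1/7, 0, -1/9, …
h₀=f·g: eliminate ⇒ L₀, order ≤ 1·2.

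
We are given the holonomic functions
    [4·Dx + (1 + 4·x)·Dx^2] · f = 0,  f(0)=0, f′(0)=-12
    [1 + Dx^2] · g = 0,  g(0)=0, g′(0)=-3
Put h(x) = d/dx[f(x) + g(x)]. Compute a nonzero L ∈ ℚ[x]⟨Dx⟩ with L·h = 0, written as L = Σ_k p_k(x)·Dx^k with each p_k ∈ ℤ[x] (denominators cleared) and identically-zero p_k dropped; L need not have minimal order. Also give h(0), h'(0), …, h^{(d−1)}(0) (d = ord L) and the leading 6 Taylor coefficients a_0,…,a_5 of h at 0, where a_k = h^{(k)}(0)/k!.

L = (388 + 32·x + 64·x^2) + (33 + 140·x + 48·x^2 + 64·x^3)·Dx + (388 + 32·x + 64·x^2)·Dx^2 + (33 + 140·x + 48·x^2 + 64·x^3)·Dx^3  (order 3).
h: a_k = -15, 48, -381/2, 768, -24577/8, 12288, …
ICs: h(0) = -15, h′(0) = 48, h′′(0) = -381.

f: a_k = 0, -12, 24, -64, 192, -3072/5, …
g: a_k = 0, -3, 0, 1/2, 0, -1/40, …
L₀ := lclm(L_f,L_g); ord L₀ ≤ 2+2.
Differentiate: ansatz ord ≤ ord L₀ ⇒ L.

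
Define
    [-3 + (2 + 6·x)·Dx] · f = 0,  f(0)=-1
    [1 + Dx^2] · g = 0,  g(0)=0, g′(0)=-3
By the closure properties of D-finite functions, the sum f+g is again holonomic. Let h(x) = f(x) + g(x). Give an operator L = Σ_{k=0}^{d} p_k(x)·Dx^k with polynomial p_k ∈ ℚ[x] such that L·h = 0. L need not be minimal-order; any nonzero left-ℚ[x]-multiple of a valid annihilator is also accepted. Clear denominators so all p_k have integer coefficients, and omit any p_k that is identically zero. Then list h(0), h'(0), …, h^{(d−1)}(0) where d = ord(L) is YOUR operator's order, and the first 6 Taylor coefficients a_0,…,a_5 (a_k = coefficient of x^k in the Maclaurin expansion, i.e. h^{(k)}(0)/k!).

f: a_k = -1, -3/2, 9/8, -27/16, 405/128, -1701/256, …
g: a_k = 0, -3, 0, 1/2, 0, -1/40, …
Sum ⇒ L₀ = lclm(L_f,L_g) in ℚ(x)⟨Dx⟩.
L = (-93 - 72·x - 108·x^2) + (-10 + 18·x + 216·x^2 + 216·x^3)·Dx + (-93 - 72·x - 108·x^2)·Dx^2 + (-10 + 18·x + 216·x^2 + 216·x^3)·Dx^3  (order 3).
h: a_k = -1, -9/2, 9/8, -19/16, 405/128, -8537/1280, …
ICs: h(0) = -1, h′(0) = -9/2, h′′(0) = 9/4.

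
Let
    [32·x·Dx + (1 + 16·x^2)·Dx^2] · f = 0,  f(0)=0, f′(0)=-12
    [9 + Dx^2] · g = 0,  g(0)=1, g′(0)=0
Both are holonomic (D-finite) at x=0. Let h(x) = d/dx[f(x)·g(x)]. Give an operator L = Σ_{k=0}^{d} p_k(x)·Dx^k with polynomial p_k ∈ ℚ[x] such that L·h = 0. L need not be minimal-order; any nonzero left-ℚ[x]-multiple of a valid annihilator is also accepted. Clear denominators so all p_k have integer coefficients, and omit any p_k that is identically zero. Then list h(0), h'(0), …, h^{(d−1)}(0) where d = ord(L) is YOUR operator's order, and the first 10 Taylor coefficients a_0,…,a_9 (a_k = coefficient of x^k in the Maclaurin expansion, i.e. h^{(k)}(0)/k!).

L = (2922993 + 113986656·x^2 + 3239661312·x^4 + 5952061440·x^6 + 4156489728·x^8 - 7644119040·x^10 + 110075314176·x^12) + (1760832·x + 128480256·x^3 + 1888911360·x^5 + 5308416000·x^7 + 15288238080·x^9 + 48922361856·x^11)·Dx + (341202 + 13887168·x^2 + 389230080·x^4 + 940474368·x^6 + 1603141632·x^8 + 3737124864·x^10 + 24461180928·x^12)·Dx^2 + (195648·x + 14275584·x^3 + 209879040·x^5 + 589824000·x^7 + 1698693120·x^9 + 5435817984·x^11)·Dx^3 + (1825 + 135776·x^2 + 3251968·x^4 + 31014912·x^6 + 126812160·x^8 + 509607936·x^10 + 1358954496·x^12)·Dx^4  (order 4).
h: a_k = -12, 0, 354, 0, -9429/2, 0, 1402053/20, 0, -244176711/224, 0, …
ICs: h(0) = -12, h′(0) = 0, h′′(0) = 708, h′′′(0) = 0.

f: a_k = 0, -12, 0, 64, 0, -3072/5, 0, 49152/7, 0, -262144/3, …
g: a_k = 1, 0, -9/2, 0, 27/8, 0, -81/80, 0, 729/4480, 0, …
f·g: L₀ = L_f ⊗_s L_g, ord ≤ 2·2.
h=h₀': d/dx-closure on L₀ ⇒ L.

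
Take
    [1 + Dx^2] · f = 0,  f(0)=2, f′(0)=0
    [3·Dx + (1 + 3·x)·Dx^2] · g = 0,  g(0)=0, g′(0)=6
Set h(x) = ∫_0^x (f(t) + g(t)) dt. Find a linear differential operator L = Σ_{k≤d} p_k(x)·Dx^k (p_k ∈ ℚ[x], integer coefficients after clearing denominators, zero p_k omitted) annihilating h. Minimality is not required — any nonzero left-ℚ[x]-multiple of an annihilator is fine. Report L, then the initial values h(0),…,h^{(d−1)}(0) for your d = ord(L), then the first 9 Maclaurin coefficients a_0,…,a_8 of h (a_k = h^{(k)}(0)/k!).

f: a_k = 2, 0, -1, 0, 1/12, 0, -1/360, 0, 1/20160, …
g: a_k = 0, 6, -9, 18, -81/2, 486/5, -243, 4374/7, -6561/4, …
Weyl lclm of L_f,L_g ⇒ L₀ (ord ≤ 4).
∫: right-multiply L₀ by Dx.
L = (165 + 18·x + 27·x^2)·Dx^2 + (19 + 63·x + 27·x^2 + 27·x^3)·Dx^3 + (165 + 18·x + 27·x^2)·Dx^4 + (19 + 63·x + 27·x^2 + 27·x^3)·Dx^5  (order 5).
h: a_k = 0, 2, 3, -10/3, 9/2, -97/12, 81/5, -87481/2520, 2187/28, …
ICs: h(0) = 0, h′(0) = 2, h′′(0) = 6, h′′′(0) = -20, h′′′′(0) = 108.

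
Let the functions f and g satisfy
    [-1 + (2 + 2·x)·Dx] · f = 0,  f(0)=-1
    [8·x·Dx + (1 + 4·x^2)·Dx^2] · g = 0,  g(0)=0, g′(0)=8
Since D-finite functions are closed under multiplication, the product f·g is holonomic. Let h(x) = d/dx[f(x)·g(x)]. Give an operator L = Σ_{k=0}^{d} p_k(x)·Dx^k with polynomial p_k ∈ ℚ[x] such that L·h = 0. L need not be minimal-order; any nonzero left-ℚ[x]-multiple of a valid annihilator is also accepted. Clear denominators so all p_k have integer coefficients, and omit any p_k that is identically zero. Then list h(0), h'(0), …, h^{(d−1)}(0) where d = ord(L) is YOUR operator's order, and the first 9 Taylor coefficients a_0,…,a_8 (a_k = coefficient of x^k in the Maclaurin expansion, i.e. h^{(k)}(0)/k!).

L = (29 + 160·x - 280·x^2 - 384·x^3 - 48·x^4) + (76 + 300·x - 288·x^2 - 1664·x^3 - 1344·x^4 - 192·x^5)·Dx + (12 - 40·x - 84·x^2 - 256·x^3 - 544·x^4 - 384·x^5 - 64·x^6)·Dx^2  (order 2).
h: a_k = -8, -8, 35, 58/3, -6389/48, -5929/80, 1022653/1920, 944407/3360, -60850925/28672, …
ICs: h(0) = -8, h′(0) = -8.

f: a_k = -1, -1/2, 1/8, -1/16, 5/128, -7/256, 21/1024, -33/2048, 429/32768, …
g: a_k = 0, 8, 0, -32/3, 0, 128/5, 0, -512/7, 0, …
f·g: L₀ = L_f ⊗_s L_g, ord ≤ 1·2.
Differentiate: ansatz ord ≤ ord L₀ ⇒ L.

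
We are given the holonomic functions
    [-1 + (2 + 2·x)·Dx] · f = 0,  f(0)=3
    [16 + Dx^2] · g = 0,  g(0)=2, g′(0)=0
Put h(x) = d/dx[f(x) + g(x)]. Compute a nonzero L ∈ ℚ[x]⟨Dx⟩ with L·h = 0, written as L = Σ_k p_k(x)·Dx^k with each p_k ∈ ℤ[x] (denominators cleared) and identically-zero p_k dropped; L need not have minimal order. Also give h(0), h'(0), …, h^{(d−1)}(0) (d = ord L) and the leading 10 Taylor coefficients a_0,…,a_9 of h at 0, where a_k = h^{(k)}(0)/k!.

f: a_k = 3, 3/2, -3/8, 3/16, -15/128, 21/256, -63/1024, 99/2048, -1287/32768, 2145/65536, …
g: a_k = 2, 0, -16, 0, 64/3, 0, -512/45, 0, 1024/315, 0, …
h₀=f+g: left-lcm gives L₀, ord ≤ 3.
Differentiate: ansatz ord ≤ ord L₀ ⇒ L.
L = (-1264 - 2048·x - 1024·x^2) + (-2144 - 6240·x - 6144·x^2 - 2048·x^3)·Dx + (-79 - 128·x - 64·x^2)·Dx^2 + (-134 - 390·x - 384·x^2 - 128·x^3)·Dx^3  (order 3).
h: a_k = 3/2, -131/4, 9/16, 8147/96, 105/256, -527123/7680, 693/2048, 33149027/1290240, 19305/65536, -2250861923/371589120, …
ICs: h(0) = 3/2, h′(0) = -131/4, h′′(0) = 9/8.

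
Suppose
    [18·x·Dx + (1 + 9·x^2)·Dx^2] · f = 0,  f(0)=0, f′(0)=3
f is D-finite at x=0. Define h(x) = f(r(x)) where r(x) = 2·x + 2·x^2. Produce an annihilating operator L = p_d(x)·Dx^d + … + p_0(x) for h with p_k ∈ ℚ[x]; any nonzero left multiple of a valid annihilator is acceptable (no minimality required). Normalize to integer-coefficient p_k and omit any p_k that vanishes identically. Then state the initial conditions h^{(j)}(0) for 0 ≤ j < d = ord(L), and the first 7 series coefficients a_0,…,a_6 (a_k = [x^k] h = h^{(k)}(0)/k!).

f: a_k = 0, 3, 0, -9, 0, 243/5, 0, …
h₀=f(r): pull back L_f along r ⇒ L₀.
L = (-2 + 72·x + 288·x^2 + 432·x^3 + 216·x^4)·Dx + (1 + 2·x + 36·x^2 + 144·x^3 + 180·x^4 + 72·x^5)·Dx^2  (order 2).
h: a_k = 0, 6, 6, -72, -216, 6696/5, 7704, …
ICs: h(0) = 0, h′(0) = 6.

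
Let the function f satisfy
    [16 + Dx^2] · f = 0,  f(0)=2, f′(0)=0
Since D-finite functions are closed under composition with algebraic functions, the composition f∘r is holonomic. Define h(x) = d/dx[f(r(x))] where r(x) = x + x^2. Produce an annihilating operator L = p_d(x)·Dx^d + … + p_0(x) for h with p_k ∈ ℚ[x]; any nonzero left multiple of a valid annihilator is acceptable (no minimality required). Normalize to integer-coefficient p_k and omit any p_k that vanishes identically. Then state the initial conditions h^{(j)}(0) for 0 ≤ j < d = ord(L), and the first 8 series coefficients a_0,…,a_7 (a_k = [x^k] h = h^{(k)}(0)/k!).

L = (28 + 128·x + 384·x^2 + 512·x^3 + 256·x^4) + (-6 - 12·x)·Dx + (1 + 4·x + 4·x^2)·Dx^2  (order 2).
h: a_k = 0, -32, -96, 64/3, 1280/3, 10496/15, 1792/15, -368128/315, …
ICs: h(0) = 0, h′(0) = -32.

f: a_k = 2, 0, -16, 0, 64/3, 0, -512/45, 0, …
f∘r: x↦r, Dx↦Dx/r' in L_f ⇒ L₀.
Derive L from L₀ (diff closure).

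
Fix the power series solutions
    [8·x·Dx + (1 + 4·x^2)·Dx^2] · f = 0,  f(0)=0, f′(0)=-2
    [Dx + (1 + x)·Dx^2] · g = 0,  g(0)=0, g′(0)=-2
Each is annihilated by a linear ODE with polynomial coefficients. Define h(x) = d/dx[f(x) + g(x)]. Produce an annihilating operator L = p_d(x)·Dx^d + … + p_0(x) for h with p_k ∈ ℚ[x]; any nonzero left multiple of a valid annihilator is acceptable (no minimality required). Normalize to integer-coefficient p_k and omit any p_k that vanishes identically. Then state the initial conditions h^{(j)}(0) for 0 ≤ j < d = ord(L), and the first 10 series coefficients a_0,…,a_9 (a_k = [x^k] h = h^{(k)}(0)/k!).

f: a_k = 0, -2, 0, 8/3, 0, -32/5, 0, 128/7, 0, -512/9, …
g: a_k = 0, -2, 1, -2/3, 1/2, -2/5, 1/3, -2/7, 1/4, -2/9, …
h₀=f+g: left-lcm gives L₀, ord ≤ 4.
h=h₀': d/dx-closure on L₀ ⇒ L.
L = (-8 - 24·x + 96·x^2 + 32·x^3) + (-10 - 16·x + 72·x^2 + 192·x^3 + 64·x^4)·Dx + (-1 + 7·x + 8·x^2 + 32·x^3 + 48·x^4 + 16·x^5)·Dx^2  (order 2).
h: a_k = -4, 2, 6, 2, -34, 2, 126, 2, -514, 2, …
ICs: h(0) = -4, h′(0) = 2.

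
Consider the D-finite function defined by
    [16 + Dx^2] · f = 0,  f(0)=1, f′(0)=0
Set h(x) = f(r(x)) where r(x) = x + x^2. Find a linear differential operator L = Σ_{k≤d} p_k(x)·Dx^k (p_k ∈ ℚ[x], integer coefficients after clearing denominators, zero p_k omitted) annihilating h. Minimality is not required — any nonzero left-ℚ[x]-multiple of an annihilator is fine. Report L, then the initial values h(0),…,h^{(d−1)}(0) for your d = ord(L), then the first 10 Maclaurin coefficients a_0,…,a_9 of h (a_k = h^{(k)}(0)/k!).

f: a_k = 1, 0, -8, 0, 32/3, 0, -256/45, 0, 512/315, 0, …
L₀ from L_f via x↦r, Dx↦r'^{-1}Dx.
L = (16 + 96·x + 192·x^2 + 128·x^3) - 2·Dx + (1 + 2·x)·Dx^2  (order 2).
h: a_k = 1, 0, -8, -16, 8/3, 128/3, 2624/45, 128/15, -23008/315, -31744/315, …
ICs: h(0) = 1, h′(0) = 0.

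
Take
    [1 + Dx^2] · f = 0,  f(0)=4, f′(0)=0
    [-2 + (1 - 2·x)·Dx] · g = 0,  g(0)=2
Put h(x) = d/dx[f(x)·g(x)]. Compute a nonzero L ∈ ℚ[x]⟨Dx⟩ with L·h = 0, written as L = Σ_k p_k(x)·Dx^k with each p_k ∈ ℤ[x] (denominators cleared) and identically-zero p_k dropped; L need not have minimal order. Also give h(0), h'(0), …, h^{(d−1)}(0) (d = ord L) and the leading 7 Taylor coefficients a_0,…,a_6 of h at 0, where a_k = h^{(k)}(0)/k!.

L = (-7 - 4·x + 4·x^2) + (-4 + 8·x)·Dx + (1 - 4·x + 4·x^2)·Dx^2  (order 2).
h: a_k = 16, 56, 168, 1348/3, 3370/3, 40439/15, 283073/45, …
ICs: h(0) = 16, h′(0) = 56.

f: a_k = 4, 0, -2, 0, 1/6, 0, -1/180, …
g: a_k = 2, 4, 8, 16, 32, 64, 128, …
h₀=f·g: eliminate ⇒ L₀, order ≤ 2·1.
Differentiate: ansatz ord ≤ ord L₀ ⇒ L.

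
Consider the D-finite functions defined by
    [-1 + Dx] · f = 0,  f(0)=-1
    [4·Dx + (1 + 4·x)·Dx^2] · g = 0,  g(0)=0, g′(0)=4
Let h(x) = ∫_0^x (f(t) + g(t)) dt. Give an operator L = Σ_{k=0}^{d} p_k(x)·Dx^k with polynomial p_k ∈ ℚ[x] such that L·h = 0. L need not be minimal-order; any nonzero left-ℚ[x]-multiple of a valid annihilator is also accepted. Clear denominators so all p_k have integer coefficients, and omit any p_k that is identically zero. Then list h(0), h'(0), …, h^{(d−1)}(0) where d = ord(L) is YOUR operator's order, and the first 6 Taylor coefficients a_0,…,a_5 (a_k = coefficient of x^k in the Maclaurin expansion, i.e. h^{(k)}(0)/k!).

L = (-36 - 16·x)·Dx^2 + (31 - 8·x - 16·x^2)·Dx^3 + (5 + 24·x + 16·x^2)·Dx^4  (order 4).
h: a_k = 0, -1, 3/2, -17/6, 127/24, -1537/120, …
ICs: h(0) = 0, h′(0) = -1, h′′(0) = 3, h′′′(0) = -17.

f: a_k = -1, -1, -1/2, -1/6, -1/24, -1/120, …
g: a_k = 0, 4, -8, 64/3, -64, 1024/5, …
Sum ⇒ L₀ = lclm(L_f,L_g) in ℚ(x)⟨Dx⟩.
∫: right-multiply L₀ by Dx.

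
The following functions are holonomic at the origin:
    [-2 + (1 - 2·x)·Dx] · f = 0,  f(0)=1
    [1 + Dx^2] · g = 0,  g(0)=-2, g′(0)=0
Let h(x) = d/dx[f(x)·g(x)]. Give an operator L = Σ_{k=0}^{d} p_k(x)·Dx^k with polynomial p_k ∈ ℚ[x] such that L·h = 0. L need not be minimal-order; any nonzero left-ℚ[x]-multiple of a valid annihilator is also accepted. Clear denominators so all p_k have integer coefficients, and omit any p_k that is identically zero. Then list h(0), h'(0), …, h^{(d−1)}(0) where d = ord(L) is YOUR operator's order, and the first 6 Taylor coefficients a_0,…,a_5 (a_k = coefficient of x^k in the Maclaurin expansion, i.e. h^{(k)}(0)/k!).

L = (-7 - 4·x + 4·x^2) + (-4 + 8·x)·Dx + (1 - 4·x + 4·x^2)·Dx^2  (order 2).
h: a_k = -4, -14, -42, -337/3, -1685/6, -40439/60, …
ICs: h(0) = -4, h′(0) = -14.

f: a_k = 1, 2, 4, 8, 16, 32, …
g: a_k = -2, 0, 1, 0, -1/12, 0, …
L₀ := L_f ⊗_s L_g (sym. prod.), ord ≤ 2.
h=h₀': d/dx-closure on L₀ ⇒ L.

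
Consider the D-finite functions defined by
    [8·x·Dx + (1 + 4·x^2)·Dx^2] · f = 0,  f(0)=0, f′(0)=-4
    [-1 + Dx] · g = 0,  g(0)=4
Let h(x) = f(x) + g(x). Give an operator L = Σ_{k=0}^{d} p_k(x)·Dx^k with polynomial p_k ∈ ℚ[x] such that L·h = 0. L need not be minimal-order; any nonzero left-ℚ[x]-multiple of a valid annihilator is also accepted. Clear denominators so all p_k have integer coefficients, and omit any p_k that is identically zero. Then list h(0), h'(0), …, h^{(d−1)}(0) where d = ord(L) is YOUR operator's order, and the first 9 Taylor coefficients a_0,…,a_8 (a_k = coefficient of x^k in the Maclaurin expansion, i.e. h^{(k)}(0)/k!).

L = (8 - 8·x - 96·x^2 - 32·x^3)·Dx + (-9 + 88·x^2 - 16·x^4)·Dx^2 + (1 + 8·x + 8·x^2 + 32·x^3 + 16·x^4)·Dx^3  (order 3).
h: a_k = 4, 0, 2, 6, 1/6, -383/30, 1/180, 6583/180, 1/10080, …
ICs: h(0) = 4, h′(0) = 0, h′′(0) = 4.

f: a_k = 0, -4, 0, 16/3, 0, -64/5, 0, 256/7, 0, …
g: a_k = 4, 4, 2, 2/3, 1/6, 1/30, 1/180, 1/1260, 1/10080, …
Sum ⇒ L₀ = lclm(L_f,L_g) in ℚ(x)⟨Dx⟩.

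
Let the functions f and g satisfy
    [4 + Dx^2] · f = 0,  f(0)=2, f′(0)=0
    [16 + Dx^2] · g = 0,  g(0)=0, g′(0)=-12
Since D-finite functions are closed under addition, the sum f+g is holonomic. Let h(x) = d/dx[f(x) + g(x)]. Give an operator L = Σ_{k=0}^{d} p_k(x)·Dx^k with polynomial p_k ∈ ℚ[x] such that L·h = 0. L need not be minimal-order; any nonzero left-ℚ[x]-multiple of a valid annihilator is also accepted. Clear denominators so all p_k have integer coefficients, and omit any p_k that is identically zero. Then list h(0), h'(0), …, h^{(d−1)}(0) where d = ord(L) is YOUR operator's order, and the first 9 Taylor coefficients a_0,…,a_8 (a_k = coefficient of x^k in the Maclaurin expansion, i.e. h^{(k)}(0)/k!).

L = 64 + 20·Dx^2 + Dx^4  (order 4).
h: a_k = -12, -8, 96, 16/3, -128, -16/15, 1024/15, 32/315, -2048/105, …
ICs: h(0) = -12, h′(0) = -8, h′′(0) = 192, h′′′(0) = 32.

f: a_k = 2, 0, -4, 0, 4/3, 0, -8/45, 0, 4/315, …
g: a_k = 0, -12, 0, 32, 0, -128/5, 0, 1024/105, 0, …
L₀ := lclm(L_f,L_g); ord L₀ ≤ 2+2.
Differentiate: ansatz ord ≤ ord L₀ ⇒ L.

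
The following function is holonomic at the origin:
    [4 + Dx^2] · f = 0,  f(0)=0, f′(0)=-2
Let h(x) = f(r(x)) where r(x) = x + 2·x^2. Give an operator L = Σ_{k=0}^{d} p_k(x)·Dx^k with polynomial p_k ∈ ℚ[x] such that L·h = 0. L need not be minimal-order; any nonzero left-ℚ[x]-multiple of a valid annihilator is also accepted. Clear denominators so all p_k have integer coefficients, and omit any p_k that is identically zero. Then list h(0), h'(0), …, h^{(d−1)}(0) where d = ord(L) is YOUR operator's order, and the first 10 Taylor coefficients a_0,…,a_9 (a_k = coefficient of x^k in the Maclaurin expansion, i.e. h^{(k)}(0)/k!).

f: a_k = 0, -2, 0, 4/3, 0, -4/15, 0, 8/315, 0, -4/2835, …
L₀ from L_f via x↦r, Dx↦r'^{-1}Dx.
L = (4 + 48·x + 192·x^2 + 256·x^3) - 4·Dx + (1 + 4·x)·Dx^2  (order 2).
h: a_k = 0, -2, -4, 4/3, 8, 236/15, 8, -3352/315, -944/45, -54436/2835, …
ICs: h(0) = 0, h′(0) = -2.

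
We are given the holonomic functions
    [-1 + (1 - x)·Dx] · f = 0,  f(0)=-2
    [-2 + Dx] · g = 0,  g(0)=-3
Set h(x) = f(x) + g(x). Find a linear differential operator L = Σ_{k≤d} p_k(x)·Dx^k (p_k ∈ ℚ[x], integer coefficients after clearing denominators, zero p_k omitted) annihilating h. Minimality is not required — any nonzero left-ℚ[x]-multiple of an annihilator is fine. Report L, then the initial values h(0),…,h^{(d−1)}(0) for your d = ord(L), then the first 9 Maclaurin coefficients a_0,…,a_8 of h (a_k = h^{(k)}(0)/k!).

L = -4·x + (-2 + 8·x - 4·x^2)·Dx + (1 - 3·x + 2·x^2)·Dx^2  (order 2).
h: a_k = -5, -8, -8, -6, -4, -14/5, -34/15, -218/105, -212/105, …
ICs: h(0) = -5, h′(0) = -8.

f: a_k = -2, -2, -2, -2, -2, -2, -2, -2, -2, …
g: a_k = -3, -6, -6, -4, -2, -4/5, -4/15, -8/105, -2/105, …
f+g: L₀ = lclm(L_f,L_g), ord ≤ 1+1.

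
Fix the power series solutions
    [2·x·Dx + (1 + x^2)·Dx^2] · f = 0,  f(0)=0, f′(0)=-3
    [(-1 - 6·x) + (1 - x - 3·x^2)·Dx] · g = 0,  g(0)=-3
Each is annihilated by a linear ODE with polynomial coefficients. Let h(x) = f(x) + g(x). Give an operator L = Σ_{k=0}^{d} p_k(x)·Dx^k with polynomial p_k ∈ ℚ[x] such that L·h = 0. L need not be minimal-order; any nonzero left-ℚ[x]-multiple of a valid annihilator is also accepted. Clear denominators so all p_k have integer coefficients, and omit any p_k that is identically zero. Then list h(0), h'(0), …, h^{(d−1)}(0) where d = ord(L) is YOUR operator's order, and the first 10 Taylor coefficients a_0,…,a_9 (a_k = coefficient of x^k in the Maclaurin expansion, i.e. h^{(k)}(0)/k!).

L = (8 - 32·x - 300·x^2 - 504·x^3 - 1134·x^4 - 162·x^6)·Dx + (-22 - 148·x - 184·x^2 - 576·x^3 - 441·x^4 - 918·x^5 - 27·x^6 - 162·x^7)·Dx^2 + (4 + 6·x + 18·x^2 - 60·x^3 - 85·x^4 - 75·x^5 - 126·x^6 - 9·x^7 - 27·x^8)·Dx^3  (order 3).
h: a_k = -3, -6, -12, -20, -57, -603/5, -291, -4554/7, -1524, -10432/3, …
ICs: h(0) = -3, h′(0) = -6, h′′(0) = -24.

f: a_k = 0, -3, 0, 1, 0, -3/5, 0, 3/7, 0, -1/3, …
g: a_k = -3, -3, -12, -21, -57, -120, -291, -651, -1524, -3477, …
f+g: L₀ = lclm(L_f,L_g), ord ≤ 2+1.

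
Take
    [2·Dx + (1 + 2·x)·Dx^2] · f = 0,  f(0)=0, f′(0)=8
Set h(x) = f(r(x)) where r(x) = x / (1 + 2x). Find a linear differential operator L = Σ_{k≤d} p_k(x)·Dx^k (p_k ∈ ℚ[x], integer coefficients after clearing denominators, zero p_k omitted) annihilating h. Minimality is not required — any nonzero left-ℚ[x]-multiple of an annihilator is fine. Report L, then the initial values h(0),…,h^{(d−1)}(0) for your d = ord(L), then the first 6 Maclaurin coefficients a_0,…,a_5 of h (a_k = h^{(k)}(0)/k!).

f: a_k = 0, 8, -8, 32/3, -16, 128/5, …
f∘r: x↦r, Dx↦Dx/r' in L_f ⇒ L₀.
L = (6 + 16·x)·Dx + (1 + 6·x + 8·x^2)·Dx^2  (order 2).
h: a_k = 0, 8, -24, 224/3, -240, 3968/5, …
ICs: h(0) = 0, h′(0) = 8.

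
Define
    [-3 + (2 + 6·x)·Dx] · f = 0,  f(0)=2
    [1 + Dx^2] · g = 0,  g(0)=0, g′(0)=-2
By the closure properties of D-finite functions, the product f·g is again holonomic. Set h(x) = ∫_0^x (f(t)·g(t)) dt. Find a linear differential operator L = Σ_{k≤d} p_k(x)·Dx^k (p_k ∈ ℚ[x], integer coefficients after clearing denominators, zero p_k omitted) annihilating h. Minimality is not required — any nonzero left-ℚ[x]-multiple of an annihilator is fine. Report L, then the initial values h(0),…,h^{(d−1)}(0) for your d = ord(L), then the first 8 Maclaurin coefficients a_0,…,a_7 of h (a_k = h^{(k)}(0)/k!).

L = (31 + 24·x + 36·x^2)·Dx + (-12 - 36·x)·Dx^2 + (4 + 24·x + 36·x^2)·Dx^3  (order 3).
h: a_k = 0, 0, -2, -2, 31/24, -23/20, 5699/2880, -8161/2240, …
ICs: h(0) = 0, h′(0) = 0, h′′(0) = -4.

f: a_k = 2, 3, -9/4, 27/8, -405/64, 1701/128, -15309/512, 72171/1024, …
g: a_k = 0, -2, 0, 1/3, 0, -1/60, 0, 1/2520, …
f·g: L₀ = L_f ⊗_s L_g, ord ≤ 1·2.
h=∫h₀ ⇒ L = L₀·Dx.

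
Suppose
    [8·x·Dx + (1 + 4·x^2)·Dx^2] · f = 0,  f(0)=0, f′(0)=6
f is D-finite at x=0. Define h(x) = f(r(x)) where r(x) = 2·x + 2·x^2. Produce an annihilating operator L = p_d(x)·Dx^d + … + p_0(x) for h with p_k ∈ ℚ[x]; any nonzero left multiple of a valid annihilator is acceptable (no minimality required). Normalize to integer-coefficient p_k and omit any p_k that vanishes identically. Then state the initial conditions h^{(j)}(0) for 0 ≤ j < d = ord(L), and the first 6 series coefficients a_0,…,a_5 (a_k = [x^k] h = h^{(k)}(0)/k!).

L = (-2 + 32·x + 128·x^2 + 192·x^3 + 96·x^4)·Dx + (1 + 2·x + 16·x^2 + 64·x^3 + 80·x^4 + 32·x^5)·Dx^2  (order 2).
h: a_k = 0, 12, 12, -64, -192, 2112/5, …
ICs: h(0) = 0, h′(0) = 12.

f: a_k = 0, 6, 0, -8, 0, 96/5, …
f∘r: x↦r, Dx↦Dx/r' in L_f ⇒ L₀.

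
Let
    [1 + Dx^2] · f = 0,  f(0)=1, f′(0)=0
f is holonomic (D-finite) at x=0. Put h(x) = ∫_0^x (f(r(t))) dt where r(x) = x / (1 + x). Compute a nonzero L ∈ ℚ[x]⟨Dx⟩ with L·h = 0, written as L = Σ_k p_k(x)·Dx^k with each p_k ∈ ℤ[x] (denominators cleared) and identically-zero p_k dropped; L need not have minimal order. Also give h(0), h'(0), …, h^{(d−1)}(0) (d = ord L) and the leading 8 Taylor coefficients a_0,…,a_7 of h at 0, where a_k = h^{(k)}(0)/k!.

L = Dx + (2 + 6·x + 6·x^2 + 2·x^3)·Dx^2 + (1 + 4·x + 6·x^2 + 4·x^3 + x^4)·Dx^3  (order 3).
h: a_k = 0, 1, 0, -1/6, 1/4, -7/24, 11/36, -1501/5040, …
ICs: h(0) = 0, h′(0) = 1, h′′(0) = 0.

f: a_k = 1, 0, -1/2, 0, 1/24, 0, -1/720, 0, …
f∘r: x↦r, Dx↦Dx/r' in L_f ⇒ L₀.
Integrate: L := L₀·Dx.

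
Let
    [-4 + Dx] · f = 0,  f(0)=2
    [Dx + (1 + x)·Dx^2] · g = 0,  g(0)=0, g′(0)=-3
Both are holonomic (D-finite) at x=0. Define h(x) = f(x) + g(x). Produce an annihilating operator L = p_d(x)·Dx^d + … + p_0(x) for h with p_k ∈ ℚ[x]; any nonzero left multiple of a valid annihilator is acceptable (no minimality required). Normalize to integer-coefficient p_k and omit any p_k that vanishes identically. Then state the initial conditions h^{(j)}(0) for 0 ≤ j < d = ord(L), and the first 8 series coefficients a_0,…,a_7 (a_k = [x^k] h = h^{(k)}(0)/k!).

L = (-24 - 16·x)·Dx + (-14 - 32·x - 16·x^2)·Dx^2 + (5 + 9·x + 4·x^2)·Dx^3  (order 3).
h: a_k = 2, 5, 35/2, 61/3, 265/12, 247/15, 1069/90, 1913/315, …
ICs: h(0) = 2, h′(0) = 5, h′′(0) = 35.

f: a_k = 2, 8, 16, 64/3, 64/3, 256/15, 512/45, 2048/315, …
g: a_k = 0, -3, 3/2, -1, 3/4, -3/5, 1/2, -3/7, …
L₀ := lclm(L_f,L_g); ord L₀ ≤ 1+2.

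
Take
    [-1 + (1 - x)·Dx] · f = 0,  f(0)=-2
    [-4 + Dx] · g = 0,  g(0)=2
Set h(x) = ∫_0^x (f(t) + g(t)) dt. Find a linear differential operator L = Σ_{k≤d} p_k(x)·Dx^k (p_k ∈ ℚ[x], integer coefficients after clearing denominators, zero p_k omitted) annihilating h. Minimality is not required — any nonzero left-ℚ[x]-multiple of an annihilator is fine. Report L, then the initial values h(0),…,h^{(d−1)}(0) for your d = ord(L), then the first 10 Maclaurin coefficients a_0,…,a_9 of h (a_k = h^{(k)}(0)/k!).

L = (8 - 16·x)·Dx + (-14 + 32·x - 16·x^2)·Dx^2 + (3 - 7·x + 4·x^2)·Dx^3  (order 3).
h: a_k = 0, 0, 3, 14/3, 29/6, 58/15, 113/45, 422/315, 709/1260, 394/2835, …
ICs: h(0) = 0, h′(0) = 0, h′′(0) = 6.

f: a_k = -2, -2, -2, -2, -2, -2, -2, -2, -2, -2, …
g: a_k = 2, 8, 16, 64/3, 64/3, 256/15, 512/45, 2048/315, 1024/315, 4096/2835, …
h₀=f+g: left-lcm gives L₀, ord ≤ 2.
h=∫₀ˣh₀: take L = L₀·Dx.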